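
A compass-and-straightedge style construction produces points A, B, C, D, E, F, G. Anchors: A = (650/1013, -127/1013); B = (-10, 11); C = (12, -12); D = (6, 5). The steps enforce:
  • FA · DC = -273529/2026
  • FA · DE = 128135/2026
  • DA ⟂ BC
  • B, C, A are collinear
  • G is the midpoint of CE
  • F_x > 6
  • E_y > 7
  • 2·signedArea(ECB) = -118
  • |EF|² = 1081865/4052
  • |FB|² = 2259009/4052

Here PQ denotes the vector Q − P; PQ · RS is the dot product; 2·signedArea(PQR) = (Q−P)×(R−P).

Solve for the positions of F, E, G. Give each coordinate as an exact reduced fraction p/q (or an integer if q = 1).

1. F_x = 6403/1013  [line -6·x + 17·y + 285647/2026 = 0 ∩ |FB|² = 2259009/4052]
2. F_y = -12283/2026  [line -6·x + 17·y + 285647/2026 = 0 ∩ |FB|² = 2259009/4052]
   → F = (6403/1013, -12283/2026)
3. E_x = -2  [2·signedArea(ECB) = -118 ∩ FA · DE = 128135/2026]
4. E_y = 8  [2·signedArea(ECB) = -118 ∩ FA · DE = 128135/2026]
   → E = (-2, 8)
5. G_x = 5  [G is the midpoint of CE]
6. G_y = -2  [G is the midpoint of CE]
   → G = (5, -2)

E = (-2, 8)
F = (6403/1013, -12283/2026)
G = (5, -2)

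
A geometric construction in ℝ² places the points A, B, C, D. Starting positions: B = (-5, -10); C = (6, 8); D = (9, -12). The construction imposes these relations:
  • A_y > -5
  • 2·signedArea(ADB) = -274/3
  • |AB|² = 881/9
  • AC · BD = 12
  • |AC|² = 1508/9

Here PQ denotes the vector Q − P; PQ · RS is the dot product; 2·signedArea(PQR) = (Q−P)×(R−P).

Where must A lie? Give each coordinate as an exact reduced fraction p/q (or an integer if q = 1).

1. A_x = 10/3  [AC · BD = 12 ∩ 2·signedArea(ADB) = -274/3]
2. A_y = -14/3  [AC · BD = 12 ∩ 2·signedArea(ADB) = -274/3]
   → A = (10/3, -14/3)

A = (10/3, -14/3)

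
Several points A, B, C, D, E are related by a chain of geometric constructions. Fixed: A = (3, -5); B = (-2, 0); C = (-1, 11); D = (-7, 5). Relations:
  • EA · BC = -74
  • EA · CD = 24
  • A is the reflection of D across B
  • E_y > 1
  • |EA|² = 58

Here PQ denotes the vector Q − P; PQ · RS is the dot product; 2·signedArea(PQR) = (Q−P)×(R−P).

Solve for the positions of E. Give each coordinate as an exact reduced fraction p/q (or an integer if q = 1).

1. E_x = 0  [EA · BC = -74 ∩ EA · CD = 24]
2. E_y = 2  [EA · BC = -74 ∩ EA · CD = 24]
   → E = (0, 2)

E = (0, 2)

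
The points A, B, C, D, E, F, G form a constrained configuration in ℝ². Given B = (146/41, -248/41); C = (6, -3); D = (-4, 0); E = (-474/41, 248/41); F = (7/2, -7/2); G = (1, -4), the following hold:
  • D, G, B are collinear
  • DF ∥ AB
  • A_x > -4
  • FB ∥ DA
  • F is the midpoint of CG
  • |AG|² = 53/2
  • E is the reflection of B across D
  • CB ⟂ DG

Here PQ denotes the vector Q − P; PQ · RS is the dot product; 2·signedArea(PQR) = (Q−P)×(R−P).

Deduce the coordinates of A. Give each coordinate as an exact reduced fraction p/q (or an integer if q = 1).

A = (-323/82, -209/82)

1. A_x = -323/82  [DF ∥ AB ∩ FB ∥ DA]
2. A_y = -209/82  [DF ∥ AB ∩ FB ∥ DA]
   → A = (-323/82, -209/82)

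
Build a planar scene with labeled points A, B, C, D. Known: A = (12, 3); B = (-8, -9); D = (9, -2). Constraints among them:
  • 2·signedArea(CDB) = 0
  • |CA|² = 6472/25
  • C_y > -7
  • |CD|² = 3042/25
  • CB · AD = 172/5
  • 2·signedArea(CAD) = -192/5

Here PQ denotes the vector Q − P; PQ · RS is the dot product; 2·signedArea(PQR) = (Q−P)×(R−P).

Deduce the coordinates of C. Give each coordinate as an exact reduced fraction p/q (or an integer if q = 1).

1. C_x = -6/5  [2·signedArea(CDB) = 0 ∩ CB · AD = 172/5]
2. C_y = -31/5  [2·signedArea(CDB) = 0 ∩ CB · AD = 172/5]
   → C = (-6/5, -31/5)

C = (-6/5, -31/5)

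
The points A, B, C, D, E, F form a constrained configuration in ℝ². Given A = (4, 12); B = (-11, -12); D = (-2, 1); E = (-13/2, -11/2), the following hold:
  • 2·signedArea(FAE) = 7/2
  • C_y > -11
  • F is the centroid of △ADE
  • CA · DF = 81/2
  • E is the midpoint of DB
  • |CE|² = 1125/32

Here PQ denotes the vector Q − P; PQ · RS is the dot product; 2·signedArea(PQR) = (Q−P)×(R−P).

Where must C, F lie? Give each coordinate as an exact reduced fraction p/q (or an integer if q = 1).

C = (-79/8, -83/8)
F = (-3/2, 5/2)

1. F_x = -3/2  [F is the centroid of △ADE]
2. F_y = 5/2  [F is the centroid of △ADE]
   → F = (-3/2, 5/2)
3. C_x = -79/8  [line -1/2·x + -3/2·y + -41/2 = 0 ∩ |CE|² = 1125/32]
4. C_y = -83/8  [line -1/2·x + -3/2·y + -41/2 = 0 ∩ |CE|² = 1125/32]
   → C = (-79/8, -83/8)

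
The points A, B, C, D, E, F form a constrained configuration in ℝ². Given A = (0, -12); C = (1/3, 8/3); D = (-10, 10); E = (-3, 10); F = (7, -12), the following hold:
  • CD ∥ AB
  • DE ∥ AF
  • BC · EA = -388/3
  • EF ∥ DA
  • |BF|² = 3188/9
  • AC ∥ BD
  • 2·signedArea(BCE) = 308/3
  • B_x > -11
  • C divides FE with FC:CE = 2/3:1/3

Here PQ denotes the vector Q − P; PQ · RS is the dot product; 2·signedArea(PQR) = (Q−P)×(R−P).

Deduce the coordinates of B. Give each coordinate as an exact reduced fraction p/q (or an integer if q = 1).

B = (-31/3, -14/3)

1. B_x = -31/3  [AC ∥ BD ∩ CD ∥ AB]
2. B_y = -14/3  [AC ∥ BD ∩ CD ∥ AB]
   → B = (-31/3, -14/3)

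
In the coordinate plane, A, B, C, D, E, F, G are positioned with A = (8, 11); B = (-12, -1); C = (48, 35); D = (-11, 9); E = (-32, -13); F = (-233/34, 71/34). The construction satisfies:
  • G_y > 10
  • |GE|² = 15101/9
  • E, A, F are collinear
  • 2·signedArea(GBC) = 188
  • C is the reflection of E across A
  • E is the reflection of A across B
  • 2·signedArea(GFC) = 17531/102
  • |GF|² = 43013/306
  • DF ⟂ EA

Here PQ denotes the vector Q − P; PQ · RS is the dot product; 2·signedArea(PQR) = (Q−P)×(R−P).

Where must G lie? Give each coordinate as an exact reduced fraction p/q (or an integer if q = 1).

G = (5/3, 31/3)

1. G_x = 5/3  [line -36·x + 60·y + -560 = 0 ∩ |GF|² = 43013/306]
2. G_y = 31/3  [line -36·x + 60·y + -560 = 0 ∩ |GF|² = 43013/306]
   → G = (5/3, 31/3)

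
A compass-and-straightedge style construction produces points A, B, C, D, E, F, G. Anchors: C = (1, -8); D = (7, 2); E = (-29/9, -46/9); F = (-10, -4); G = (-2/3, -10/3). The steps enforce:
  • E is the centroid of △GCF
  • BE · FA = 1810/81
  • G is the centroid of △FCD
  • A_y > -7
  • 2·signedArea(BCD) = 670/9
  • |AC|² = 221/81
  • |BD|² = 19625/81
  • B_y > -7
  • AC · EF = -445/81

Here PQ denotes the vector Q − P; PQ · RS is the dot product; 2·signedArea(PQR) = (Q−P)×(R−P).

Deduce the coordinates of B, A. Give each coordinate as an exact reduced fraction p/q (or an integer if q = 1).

1. A_x = 4/9  [line 61/9·x + -10/9·y + -824/81 = 0 ∩ |AC|² = 221/81]
2. A_y = -58/9  [line 61/9·x + -10/9·y + -824/81 = 0 ∩ |AC|² = 221/81]
   → A = (4/9, -58/9)
3. B_x = -52/9  [BE · FA = 1810/81 ∩ 2·signedArea(BCD) = 670/9]
4. B_y = -62/9  [BE · FA = 1810/81 ∩ 2·signedArea(BCD) = 670/9]
   → B = (-52/9, -62/9)

A = (4/9, -58/9)
B = (-52/9, -62/9)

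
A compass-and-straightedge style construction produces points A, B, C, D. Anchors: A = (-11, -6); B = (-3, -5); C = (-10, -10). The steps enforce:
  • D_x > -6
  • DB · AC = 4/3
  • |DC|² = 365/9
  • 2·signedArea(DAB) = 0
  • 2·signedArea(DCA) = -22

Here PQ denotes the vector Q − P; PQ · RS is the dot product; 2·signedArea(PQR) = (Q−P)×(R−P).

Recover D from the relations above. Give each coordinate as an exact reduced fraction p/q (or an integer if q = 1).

1. D_x = -17/3  [2·signedArea(DAB) = 0 ∩ DB · AC = 4/3]
2. D_y = -16/3  [2·signedArea(DAB) = 0 ∩ DB · AC = 4/3]
   → D = (-17/3, -16/3)

D = (-17/3, -16/3)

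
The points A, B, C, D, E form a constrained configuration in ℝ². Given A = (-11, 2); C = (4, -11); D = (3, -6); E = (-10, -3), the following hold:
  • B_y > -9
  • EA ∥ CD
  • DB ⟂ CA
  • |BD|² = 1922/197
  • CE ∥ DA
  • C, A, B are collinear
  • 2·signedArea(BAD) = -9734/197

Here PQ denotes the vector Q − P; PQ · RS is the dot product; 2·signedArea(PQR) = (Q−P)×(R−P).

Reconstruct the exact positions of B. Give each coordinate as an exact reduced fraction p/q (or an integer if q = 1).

B = (188/197, -1647/197)

1. B_x = 188/197  [C, A, B are collinear ∩ DB ⟂ CA]
2. B_y = -1647/197  [C, A, B are collinear ∩ DB ⟂ CA]
   → B = (188/197, -1647/197)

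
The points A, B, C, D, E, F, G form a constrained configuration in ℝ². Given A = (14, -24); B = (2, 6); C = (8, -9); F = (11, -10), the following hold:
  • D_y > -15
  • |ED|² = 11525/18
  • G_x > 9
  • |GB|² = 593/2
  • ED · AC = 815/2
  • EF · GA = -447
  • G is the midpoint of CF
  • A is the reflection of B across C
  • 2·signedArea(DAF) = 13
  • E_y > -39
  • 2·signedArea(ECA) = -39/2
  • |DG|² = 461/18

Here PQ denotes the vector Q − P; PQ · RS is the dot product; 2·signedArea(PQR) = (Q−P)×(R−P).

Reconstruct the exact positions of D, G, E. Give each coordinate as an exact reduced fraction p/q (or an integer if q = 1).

D = (11, -43/3)
E = (37/2, -77/2)
G = (19/2, -19/2)

1. G_x = 19/2  [G is the midpoint of CF]
2. G_y = -19/2  [G is the midpoint of CF]
   → G = (19/2, -19/2)
3. E_x = 37/2  [2·signedArea(ECA) = -39/2 ∩ EF · GA = -447]
4. E_y = -77/2  [2·signedArea(ECA) = -39/2 ∩ EF · GA = -447]
   → E = (37/2, -77/2)
5. D_x = 11  [2·signedArea(DAF) = 13 ∩ ED · AC = 815/2]
6. D_y = -43/3  [2·signedArea(DAF) = 13 ∩ ED · AC = 815/2]
   → D = (11, -43/3)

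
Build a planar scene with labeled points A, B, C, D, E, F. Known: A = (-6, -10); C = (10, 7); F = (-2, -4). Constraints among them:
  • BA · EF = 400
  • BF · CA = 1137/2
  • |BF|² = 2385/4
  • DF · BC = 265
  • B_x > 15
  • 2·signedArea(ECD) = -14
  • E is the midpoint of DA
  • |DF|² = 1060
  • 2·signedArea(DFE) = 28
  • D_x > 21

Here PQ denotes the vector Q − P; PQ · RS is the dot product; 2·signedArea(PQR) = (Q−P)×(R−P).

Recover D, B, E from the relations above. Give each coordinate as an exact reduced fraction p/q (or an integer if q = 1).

1. B_x = 16  [line 16·x + 17·y + -937/2 = 0 ∩ |BF|² = 2385/4]
2. B_y = 25/2  [line 16·x + 17·y + -937/2 = 0 ∩ |BF|² = 2385/4]
   → B = (16, 25/2)
3. D_x = 22  [line 6·x + 11/2·y + -231 = 0 ∩ |DF|² = 1060]
4. D_y = 18  [line 6·x + 11/2·y + -231 = 0 ∩ |DF|² = 1060]
   → D = (22, 18)
5. E_x = 8  [2·signedArea(DFE) = 28 ∩ BA · EF = 400]
6. E_y = 4  [2·signedArea(DFE) = 28 ∩ BA · EF = 400]
   → E = (8, 4)

B = (16, 25/2)
D = (22, 18)
E = (8, 4)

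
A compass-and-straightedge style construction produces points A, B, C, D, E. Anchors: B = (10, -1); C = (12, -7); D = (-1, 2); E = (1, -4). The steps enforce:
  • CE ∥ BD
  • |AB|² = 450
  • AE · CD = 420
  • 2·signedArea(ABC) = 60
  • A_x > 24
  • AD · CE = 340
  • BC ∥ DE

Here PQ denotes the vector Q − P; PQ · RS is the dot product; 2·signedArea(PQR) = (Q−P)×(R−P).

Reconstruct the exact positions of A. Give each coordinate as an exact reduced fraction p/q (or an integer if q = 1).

A = (25, -16)

1. A_x = 25  [2·signedArea(ABC) = 60 ∩ AE · CD = 420]
2. A_y = -16  [2·signedArea(ABC) = 60 ∩ AE · CD = 420]
   → A = (25, -16)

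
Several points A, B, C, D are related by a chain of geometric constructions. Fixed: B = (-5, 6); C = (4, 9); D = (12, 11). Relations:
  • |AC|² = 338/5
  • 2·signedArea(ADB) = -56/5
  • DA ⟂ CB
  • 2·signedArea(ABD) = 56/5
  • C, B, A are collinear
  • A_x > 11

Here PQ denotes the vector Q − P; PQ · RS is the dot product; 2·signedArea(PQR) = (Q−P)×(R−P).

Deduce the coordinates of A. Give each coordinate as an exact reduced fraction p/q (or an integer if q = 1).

1. A_x = 59/5  [C, B, A are collinear ∩ DA ⟂ CB]
2. A_y = 58/5  [C, B, A are collinear ∩ DA ⟂ CB]
   → A = (59/5, 58/5)

A = (59/5, 58/5)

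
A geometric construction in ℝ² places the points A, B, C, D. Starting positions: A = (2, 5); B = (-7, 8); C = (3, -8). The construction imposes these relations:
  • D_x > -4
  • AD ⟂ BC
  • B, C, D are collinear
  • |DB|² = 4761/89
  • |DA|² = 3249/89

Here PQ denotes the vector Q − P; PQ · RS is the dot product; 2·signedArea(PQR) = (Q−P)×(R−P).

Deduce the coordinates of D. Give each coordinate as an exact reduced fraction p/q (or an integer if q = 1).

D = (-278/89, 160/89)

1. D_x = -278/89  [B, C, D are collinear ∩ AD ⟂ BC]
2. D_y = 160/89  [B, C, D are collinear ∩ AD ⟂ BC]
   → D = (-278/89, 160/89)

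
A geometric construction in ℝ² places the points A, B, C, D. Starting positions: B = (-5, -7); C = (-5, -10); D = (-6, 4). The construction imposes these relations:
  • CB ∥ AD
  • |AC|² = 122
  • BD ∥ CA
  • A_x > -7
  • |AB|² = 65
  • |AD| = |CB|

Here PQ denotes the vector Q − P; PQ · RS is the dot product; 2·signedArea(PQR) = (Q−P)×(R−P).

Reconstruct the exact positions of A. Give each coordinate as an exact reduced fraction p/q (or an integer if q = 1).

A = (-6, 1)

1. A_x = -6  [CB ∥ AD ∩ BD ∥ CA]
2. A_y = 1  [CB ∥ AD ∩ BD ∥ CA]
   → A = (-6, 1)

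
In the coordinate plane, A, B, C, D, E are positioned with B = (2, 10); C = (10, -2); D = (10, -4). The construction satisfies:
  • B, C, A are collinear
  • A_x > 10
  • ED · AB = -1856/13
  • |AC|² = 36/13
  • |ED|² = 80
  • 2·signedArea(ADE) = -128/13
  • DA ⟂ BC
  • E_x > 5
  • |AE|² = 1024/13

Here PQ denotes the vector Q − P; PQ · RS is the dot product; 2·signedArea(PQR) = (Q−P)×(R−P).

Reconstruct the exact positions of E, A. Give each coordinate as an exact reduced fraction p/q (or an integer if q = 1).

1. A_x = 142/13  [B, C, A are collinear ∩ DA ⟂ BC]
2. A_y = -44/13  [B, C, A are collinear ∩ DA ⟂ BC]
   → A = (142/13, -44/13)
3. E_x = 6  [line 116/13·x + -174/13·y + 0 = 0 ∩ |ED|² = 80]
4. E_y = 4  [line 116/13·x + -174/13·y + 0 = 0 ∩ |ED|² = 80]
   → E = (6, 4)

A = (142/13, -44/13)
E = (6, 4)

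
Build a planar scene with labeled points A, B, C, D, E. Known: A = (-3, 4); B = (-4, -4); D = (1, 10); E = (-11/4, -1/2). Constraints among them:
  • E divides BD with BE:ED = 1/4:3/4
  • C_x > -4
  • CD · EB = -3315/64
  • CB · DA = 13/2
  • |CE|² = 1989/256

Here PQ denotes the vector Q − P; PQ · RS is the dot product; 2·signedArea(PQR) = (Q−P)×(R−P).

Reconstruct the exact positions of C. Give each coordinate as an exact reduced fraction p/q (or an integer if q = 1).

1. C_x = -59/16  [CD · EB = -3315/64 ∩ CB · DA = 13/2]
2. C_y = -25/8  [CD · EB = -3315/64 ∩ CB · DA = 13/2]
   → C = (-59/16, -25/8)

C = (-59/16, -25/8)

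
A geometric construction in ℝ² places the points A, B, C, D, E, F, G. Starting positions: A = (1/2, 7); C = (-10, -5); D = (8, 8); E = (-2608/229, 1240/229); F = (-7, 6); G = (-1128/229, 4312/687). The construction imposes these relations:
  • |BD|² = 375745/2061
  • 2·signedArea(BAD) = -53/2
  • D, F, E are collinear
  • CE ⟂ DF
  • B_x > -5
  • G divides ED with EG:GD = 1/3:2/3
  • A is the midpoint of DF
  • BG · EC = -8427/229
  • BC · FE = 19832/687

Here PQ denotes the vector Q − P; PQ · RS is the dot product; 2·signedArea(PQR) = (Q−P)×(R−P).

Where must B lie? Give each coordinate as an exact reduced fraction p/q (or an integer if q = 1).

B = (-1022/229, 1927/687)

1. B_x = -1022/229  [BC · FE = 19832/687 ∩ BG · EC = -8427/229]
2. B_y = 1927/687  [BC · FE = 19832/687 ∩ BG · EC = -8427/229]
   → B = (-1022/229, 1927/687)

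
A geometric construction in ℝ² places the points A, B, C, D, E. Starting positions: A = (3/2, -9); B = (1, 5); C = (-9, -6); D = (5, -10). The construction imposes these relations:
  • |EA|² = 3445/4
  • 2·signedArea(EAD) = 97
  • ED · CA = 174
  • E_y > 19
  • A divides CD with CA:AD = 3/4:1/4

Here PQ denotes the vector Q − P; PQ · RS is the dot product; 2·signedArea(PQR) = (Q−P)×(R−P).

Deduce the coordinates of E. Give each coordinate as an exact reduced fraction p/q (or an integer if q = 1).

E = (-3, 20)

1. E_x = -3  [2·signedArea(EAD) = 97 ∩ ED · CA = 174]
2. E_y = 20  [2·signedArea(EAD) = 97 ∩ ED · CA = 174]
   → E = (-3, 20)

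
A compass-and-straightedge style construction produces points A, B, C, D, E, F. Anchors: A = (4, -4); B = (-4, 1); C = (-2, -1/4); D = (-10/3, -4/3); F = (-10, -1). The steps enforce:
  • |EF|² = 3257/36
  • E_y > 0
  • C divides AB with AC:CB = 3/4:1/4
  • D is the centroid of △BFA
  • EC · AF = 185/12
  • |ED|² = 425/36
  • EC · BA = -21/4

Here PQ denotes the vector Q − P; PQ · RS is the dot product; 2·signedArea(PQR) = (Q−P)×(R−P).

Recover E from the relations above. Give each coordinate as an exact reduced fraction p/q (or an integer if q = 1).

1. E_x = -2/3  [EC · AF = 185/12 ∩ EC · BA = -21/4]
2. E_y = 5/6  [EC · AF = 185/12 ∩ EC · BA = -21/4]
   → E = (-2/3, 5/6)

E = (-2/3, 5/6)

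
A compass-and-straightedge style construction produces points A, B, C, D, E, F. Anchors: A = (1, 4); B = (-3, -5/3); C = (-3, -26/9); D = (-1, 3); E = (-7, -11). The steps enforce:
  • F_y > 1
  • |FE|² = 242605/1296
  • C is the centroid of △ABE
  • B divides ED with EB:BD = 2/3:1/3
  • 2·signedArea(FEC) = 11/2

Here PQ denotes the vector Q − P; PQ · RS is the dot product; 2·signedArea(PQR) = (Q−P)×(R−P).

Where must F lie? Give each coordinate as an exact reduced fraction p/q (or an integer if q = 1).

1. F_x = -3/2  [line -73/9·x + 4·y + -329/18 = 0 ∩ |FE|² = 242605/1296]
2. F_y = 55/36  [line -73/9·x + 4·y + -329/18 = 0 ∩ |FE|² = 242605/1296]
   → F = (-3/2, 55/36)

F = (-3/2, 55/36)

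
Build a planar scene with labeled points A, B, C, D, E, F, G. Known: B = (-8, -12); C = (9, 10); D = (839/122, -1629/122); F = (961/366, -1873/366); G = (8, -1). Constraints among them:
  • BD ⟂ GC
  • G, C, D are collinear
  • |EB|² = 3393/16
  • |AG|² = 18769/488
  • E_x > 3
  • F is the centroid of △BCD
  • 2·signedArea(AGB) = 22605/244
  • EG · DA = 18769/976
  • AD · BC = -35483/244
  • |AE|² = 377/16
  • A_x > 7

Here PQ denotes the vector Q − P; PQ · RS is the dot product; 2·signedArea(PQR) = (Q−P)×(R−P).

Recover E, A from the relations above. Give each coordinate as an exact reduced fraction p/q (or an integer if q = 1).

1. A_x = 1815/244  [AD · BC = -35483/244 ∩ 2·signedArea(AGB) = 22605/244]
2. A_y = -1751/244  [AD · BC = -35483/244 ∩ 2·signedArea(AGB) = 22605/244]
   → A = (1815/244, -1751/244)
3. E_x = 4  [line -137/244·x + -1507/244·y + -20413/976 = 0 ∩ |EB|² = 3393/16]
4. E_y = -15/4  [line -137/244·x + -1507/244·y + -20413/976 = 0 ∩ |EB|² = 3393/16]
   → E = (4, -15/4)

A = (1815/244, -1751/244)
E = (4, -15/4)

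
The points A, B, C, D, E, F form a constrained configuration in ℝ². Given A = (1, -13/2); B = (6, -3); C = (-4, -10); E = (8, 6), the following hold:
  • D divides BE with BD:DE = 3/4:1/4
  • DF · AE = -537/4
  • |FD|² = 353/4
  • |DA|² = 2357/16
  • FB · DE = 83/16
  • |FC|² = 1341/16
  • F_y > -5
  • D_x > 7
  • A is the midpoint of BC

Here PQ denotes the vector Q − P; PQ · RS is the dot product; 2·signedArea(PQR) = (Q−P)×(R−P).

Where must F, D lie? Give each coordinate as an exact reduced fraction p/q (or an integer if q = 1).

D = (15/2, 15/4)
F = (7/2, -19/4)

1. D_x = 15/2  [D divides BE with BD:DE = 3/4:1/4]
2. D_y = 15/4  [D divides BE with BD:DE = 3/4:1/4]
   → D = (15/2, 15/4)
3. F_x = 7/2  [FB · DE = 83/16 ∩ DF · AE = -537/4]
4. F_y = -19/4  [FB · DE = 83/16 ∩ DF · AE = -537/4]
   → F = (7/2, -19/4)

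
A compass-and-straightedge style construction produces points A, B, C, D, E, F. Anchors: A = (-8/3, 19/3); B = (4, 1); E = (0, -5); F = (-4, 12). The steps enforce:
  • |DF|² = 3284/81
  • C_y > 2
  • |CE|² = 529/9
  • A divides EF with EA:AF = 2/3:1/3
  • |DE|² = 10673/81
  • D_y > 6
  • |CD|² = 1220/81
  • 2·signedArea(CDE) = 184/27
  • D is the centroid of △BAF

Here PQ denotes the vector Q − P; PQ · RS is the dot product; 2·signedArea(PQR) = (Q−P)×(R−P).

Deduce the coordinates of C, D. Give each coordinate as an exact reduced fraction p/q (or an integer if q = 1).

C = (0, 8/3)
D = (-8/9, 58/9)

1. D_x = -8/9  [D is the centroid of △BAF]
2. D_y = 58/9  [D is the centroid of △BAF]
   → D = (-8/9, 58/9)
3. C_x = 0  [line 103/9·x + 8/9·y + -64/27 = 0 ∩ |CE|² = 529/9]
4. C_y = 8/3  [line 103/9·x + 8/9·y + -64/27 = 0 ∩ |CE|² = 529/9]
   → C = (0, 8/3)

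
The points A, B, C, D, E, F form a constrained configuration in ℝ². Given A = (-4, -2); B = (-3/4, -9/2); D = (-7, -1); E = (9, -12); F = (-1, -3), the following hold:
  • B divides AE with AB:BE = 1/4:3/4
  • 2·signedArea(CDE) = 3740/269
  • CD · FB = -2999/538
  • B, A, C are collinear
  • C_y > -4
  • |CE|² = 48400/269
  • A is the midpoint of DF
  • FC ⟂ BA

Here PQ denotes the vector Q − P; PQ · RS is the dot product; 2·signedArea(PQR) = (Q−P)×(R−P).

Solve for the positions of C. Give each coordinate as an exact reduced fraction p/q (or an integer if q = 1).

1. C_x = -439/269  [B, A, C are collinear ∩ FC ⟂ BA]
2. C_y = -1028/269  [B, A, C are collinear ∩ FC ⟂ BA]
   → C = (-439/269, -1028/269)

C = (-439/269, -1028/269)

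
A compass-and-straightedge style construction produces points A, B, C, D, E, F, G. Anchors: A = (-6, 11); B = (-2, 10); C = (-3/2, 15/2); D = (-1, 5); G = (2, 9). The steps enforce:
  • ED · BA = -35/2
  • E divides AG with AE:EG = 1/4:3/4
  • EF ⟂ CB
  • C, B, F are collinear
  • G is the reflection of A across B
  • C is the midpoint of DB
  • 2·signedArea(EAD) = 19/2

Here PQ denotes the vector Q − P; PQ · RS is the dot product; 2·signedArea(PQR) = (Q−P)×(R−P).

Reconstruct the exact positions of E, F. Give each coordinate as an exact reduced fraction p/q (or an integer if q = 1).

E = (-4, 21/2)
F = (-113/52, 565/52)

1. E_x = -4  [E divides AG with AE:EG = 1/4:3/4]
2. E_y = 21/2  [E divides AG with AE:EG = 1/4:3/4]
   → E = (-4, 21/2)
3. F_x = -113/52  [C, B, F are collinear ∩ EF ⟂ CB]
4. F_y = 565/52  [C, B, F are collinear ∩ EF ⟂ CB]
   → F = (-113/52, 565/52)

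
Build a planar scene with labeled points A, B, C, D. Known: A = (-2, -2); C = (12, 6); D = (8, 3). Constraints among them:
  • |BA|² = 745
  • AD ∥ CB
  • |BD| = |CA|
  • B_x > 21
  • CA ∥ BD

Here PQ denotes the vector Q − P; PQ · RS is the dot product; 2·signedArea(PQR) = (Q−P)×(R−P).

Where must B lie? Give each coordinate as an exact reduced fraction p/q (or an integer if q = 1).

B = (22, 11)

1. B_x = 22  [CA ∥ BD ∩ AD ∥ CB]
2. B_y = 11  [CA ∥ BD ∩ AD ∥ CB]
   → B = (22, 11)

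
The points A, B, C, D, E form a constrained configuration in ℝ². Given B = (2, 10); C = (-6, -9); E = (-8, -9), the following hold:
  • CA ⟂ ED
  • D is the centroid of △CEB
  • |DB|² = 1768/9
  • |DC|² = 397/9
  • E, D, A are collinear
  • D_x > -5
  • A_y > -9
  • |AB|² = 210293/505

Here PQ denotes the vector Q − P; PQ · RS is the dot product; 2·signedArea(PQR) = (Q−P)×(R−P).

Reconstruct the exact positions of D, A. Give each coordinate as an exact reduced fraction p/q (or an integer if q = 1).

1. D_x = -4  [D is the centroid of △CEB]
2. D_y = -8/3  [D is the centroid of △CEB]
   → D = (-4, -8/3)
3. A_x = -3752/505  [E, D, A are collinear ∩ CA ⟂ ED]
4. A_y = -4089/505  [E, D, A are collinear ∩ CA ⟂ ED]
   → A = (-3752/505, -4089/505)

A = (-3752/505, -4089/505)
D = (-4, -8/3)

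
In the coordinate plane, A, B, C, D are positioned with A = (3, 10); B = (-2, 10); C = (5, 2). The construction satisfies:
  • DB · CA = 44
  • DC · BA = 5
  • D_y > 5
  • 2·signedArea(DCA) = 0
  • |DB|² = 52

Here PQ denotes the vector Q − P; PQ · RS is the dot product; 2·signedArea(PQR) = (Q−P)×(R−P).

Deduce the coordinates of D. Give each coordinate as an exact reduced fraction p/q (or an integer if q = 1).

1. D_x = 4  [2·signedArea(DCA) = 0 ∩ DB · CA = 44]
2. D_y = 6  [2·signedArea(DCA) = 0 ∩ DB · CA = 44]
   → D = (4, 6)

D = (4, 6)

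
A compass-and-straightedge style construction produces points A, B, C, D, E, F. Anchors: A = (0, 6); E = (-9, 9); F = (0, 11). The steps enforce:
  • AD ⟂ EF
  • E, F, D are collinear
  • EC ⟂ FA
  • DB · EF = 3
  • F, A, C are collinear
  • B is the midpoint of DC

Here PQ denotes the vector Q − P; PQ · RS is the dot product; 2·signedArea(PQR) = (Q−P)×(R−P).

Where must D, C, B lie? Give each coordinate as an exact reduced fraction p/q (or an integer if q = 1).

1. D_x = -18/17  [E, F, D are collinear ∩ AD ⟂ EF]
2. D_y = 183/17  [E, F, D are collinear ∩ AD ⟂ EF]
   → D = (-18/17, 183/17)
3. C_x = 0  [F, A, C are collinear ∩ EC ⟂ FA]
4. C_y = 9  [F, A, C are collinear ∩ EC ⟂ FA]
   → C = (0, 9)
5. B_x = -9/17  [B is the midpoint of DC]
6. B_y = 168/17  [B is the midpoint of DC]
   → B = (-9/17, 168/17)

B = (-9/17, 168/17)
C = (0, 9)
D = (-18/17, 183/17)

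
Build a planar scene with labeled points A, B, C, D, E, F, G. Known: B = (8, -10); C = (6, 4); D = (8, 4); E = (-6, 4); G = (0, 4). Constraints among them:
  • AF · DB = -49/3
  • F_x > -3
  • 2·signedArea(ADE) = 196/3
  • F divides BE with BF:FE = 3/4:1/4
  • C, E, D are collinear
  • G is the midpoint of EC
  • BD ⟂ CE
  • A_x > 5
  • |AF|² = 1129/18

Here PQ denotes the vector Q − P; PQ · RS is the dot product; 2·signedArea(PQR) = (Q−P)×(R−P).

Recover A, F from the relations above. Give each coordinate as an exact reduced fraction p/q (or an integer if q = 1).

1. A_y = -2/3  [2·signedArea(ADE) = 196/3]
2. F_x = -5/2  [F divides BE with BF:FE = 3/4:1/4]
3. F_y = 1/2  [F divides BE with BF:FE = 3/4:1/4]
   → F = (-5/2, 1/2)
4. A_x = 16/3  [|AF|² = 1129/18]
   → A = (16/3, -2/3)

A = (16/3, -2/3)
F = (-5/2, 1/2)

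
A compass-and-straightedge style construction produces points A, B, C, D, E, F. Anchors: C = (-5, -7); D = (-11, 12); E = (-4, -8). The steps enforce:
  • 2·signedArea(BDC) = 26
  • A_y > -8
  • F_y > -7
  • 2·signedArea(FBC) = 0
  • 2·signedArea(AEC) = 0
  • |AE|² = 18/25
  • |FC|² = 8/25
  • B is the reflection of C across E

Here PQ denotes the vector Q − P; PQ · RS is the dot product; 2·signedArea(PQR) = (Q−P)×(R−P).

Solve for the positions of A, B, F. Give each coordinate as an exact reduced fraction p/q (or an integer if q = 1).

A = (-23/5, -37/5)
B = (-3, -9)
F = (-27/5, -33/5)

1. A_x = -23/5  [line -1·x + -1·y + -12 = 0 ∩ |AE|² = 18/25]
2. A_y = -37/5  [line -1·x + -1·y + -12 = 0 ∩ |AE|² = 18/25]
   → A = (-23/5, -37/5)
3. B_x = -3  [B is the reflection of C across E]
4. B_y = -9  [B is the reflection of C across E]
   → B = (-3, -9)
5. F_x = -27/5  [line -2·x + -2·y + -24 = 0 ∩ |FC|² = 8/25]
6. F_y = -33/5  [line -2·x + -2·y + -24 = 0 ∩ |FC|² = 8/25]
   → F = (-27/5, -33/5)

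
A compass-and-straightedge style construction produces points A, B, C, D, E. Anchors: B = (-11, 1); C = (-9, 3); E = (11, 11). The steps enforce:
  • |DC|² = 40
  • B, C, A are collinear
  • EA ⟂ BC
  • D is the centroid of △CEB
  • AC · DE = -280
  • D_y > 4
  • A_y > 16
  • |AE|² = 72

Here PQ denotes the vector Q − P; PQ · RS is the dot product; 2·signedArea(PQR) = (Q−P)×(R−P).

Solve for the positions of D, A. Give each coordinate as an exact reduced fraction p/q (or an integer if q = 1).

A = (5, 17)
D = (-3, 5)

1. D_x = -3  [D is the centroid of △CEB]
2. D_y = 5  [D is the centroid of △CEB]
   → D = (-3, 5)
3. A_x = 5  [B, C, A are collinear ∩ EA ⟂ BC]
4. A_y = 17  [B, C, A are collinear ∩ EA ⟂ BC]
   → A = (5, 17)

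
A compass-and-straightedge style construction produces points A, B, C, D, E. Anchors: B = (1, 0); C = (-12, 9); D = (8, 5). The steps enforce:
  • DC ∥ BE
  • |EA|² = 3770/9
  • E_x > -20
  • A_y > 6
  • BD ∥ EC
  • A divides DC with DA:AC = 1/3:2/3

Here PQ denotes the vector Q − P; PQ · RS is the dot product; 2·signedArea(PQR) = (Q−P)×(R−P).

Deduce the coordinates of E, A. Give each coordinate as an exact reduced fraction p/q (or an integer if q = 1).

A = (4/3, 19/3)
E = (-19, 4)

1. E_x = -19  [BD ∥ EC ∩ DC ∥ BE]
2. E_y = 4  [BD ∥ EC ∩ DC ∥ BE]
   → E = (-19, 4)
3. A_x = 4/3  [A divides DC with DA:AC = 1/3:2/3]
4. A_y = 19/3  [A divides DC with DA:AC = 1/3:2/3]
   → A = (4/3, 19/3)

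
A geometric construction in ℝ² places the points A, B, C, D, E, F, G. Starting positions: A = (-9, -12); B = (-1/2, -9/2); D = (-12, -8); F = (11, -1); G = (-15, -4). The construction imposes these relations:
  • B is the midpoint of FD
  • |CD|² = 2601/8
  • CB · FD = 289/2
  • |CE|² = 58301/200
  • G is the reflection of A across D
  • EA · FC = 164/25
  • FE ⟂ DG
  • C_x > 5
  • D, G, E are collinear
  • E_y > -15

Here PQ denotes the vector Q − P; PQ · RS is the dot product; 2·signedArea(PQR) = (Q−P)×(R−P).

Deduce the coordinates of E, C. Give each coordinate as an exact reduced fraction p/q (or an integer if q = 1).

1. E_x = -177/25  [D, G, E are collinear ∩ FE ⟂ DG]
2. E_y = -364/25  [D, G, E are collinear ∩ FE ⟂ DG]
   → E = (-177/25, -364/25)
3. C_x = 21/4  [CB · FD = 289/2 ∩ EA · FC = 164/25]
4. C_y = -11/4  [CB · FD = 289/2 ∩ EA · FC = 164/25]
   → C = (21/4, -11/4)

C = (21/4, -11/4)
E = (-177/25, -364/25)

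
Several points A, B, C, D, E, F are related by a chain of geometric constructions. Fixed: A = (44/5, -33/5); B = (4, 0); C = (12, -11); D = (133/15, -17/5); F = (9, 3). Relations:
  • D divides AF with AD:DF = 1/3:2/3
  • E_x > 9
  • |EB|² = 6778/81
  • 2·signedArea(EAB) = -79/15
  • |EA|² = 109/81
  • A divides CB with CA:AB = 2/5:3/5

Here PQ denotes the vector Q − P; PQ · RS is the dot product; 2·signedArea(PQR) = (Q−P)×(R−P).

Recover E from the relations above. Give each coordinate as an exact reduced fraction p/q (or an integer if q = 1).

1. E_x = 89/9  [line -33/5·x + -24/5·y + 95/3 = 0 ∩ |EA|² = 109/81]
2. E_y = -7  [line -33/5·x + -24/5·y + 95/3 = 0 ∩ |EA|² = 109/81]
   → E = (89/9, -7)

E = (89/9, -7)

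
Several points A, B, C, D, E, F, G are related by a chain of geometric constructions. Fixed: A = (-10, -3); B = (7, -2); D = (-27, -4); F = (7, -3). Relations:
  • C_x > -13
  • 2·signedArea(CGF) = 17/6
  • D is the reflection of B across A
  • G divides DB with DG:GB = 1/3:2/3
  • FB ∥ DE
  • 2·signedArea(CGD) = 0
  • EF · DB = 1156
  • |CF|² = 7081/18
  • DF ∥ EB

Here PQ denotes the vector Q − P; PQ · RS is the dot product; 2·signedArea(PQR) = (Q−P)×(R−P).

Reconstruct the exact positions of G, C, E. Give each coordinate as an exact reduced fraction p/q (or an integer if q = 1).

C = (-77/6, -19/6)
E = (-27, -3)
G = (-47/3, -10/3)

1. G_x = -47/3  [G divides DB with DG:GB = 1/3:2/3]
2. G_y = -10/3  [G divides DB with DG:GB = 1/3:2/3]
   → G = (-47/3, -10/3)
3. C_x = -77/6  [2·signedArea(CGD) = 0 ∩ 2·signedArea(CGF) = 17/6]
4. C_y = -19/6  [2·signedArea(CGD) = 0 ∩ 2·signedArea(CGF) = 17/6]
   → C = (-77/6, -19/6)
5. E_x = -27  [DF ∥ EB ∩ FB ∥ DE]
6. E_y = -3  [DF ∥ EB ∩ FB ∥ DE]
   → E = (-27, -3)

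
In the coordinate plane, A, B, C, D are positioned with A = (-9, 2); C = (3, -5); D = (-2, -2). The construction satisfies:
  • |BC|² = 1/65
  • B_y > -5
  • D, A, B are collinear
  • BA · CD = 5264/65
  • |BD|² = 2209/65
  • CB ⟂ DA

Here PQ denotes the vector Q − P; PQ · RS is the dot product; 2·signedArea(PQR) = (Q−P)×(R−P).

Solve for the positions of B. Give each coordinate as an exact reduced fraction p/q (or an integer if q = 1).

1. B_x = 199/65  [D, A, B are collinear ∩ CB ⟂ DA]
2. B_y = -318/65  [D, A, B are collinear ∩ CB ⟂ DA]
   → B = (199/65, -318/65)

B = (199/65, -318/65)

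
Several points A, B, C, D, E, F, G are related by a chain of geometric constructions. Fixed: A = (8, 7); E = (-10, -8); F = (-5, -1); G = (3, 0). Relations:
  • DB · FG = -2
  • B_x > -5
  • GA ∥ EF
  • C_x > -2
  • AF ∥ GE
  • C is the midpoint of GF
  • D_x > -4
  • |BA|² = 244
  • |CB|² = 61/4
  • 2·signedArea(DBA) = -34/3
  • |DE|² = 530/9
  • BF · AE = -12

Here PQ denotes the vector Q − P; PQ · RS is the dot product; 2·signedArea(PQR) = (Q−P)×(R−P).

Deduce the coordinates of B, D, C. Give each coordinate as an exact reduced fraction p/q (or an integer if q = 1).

1. B_x = -4  [line 18·x + 15·y + 117 = 0 ∩ |BA|² = 244]
2. B_y = -3  [line 18·x + 15·y + 117 = 0 ∩ |BA|² = 244]
   → B = (-4, -3)
3. D_x = -11/3  [2·signedArea(DBA) = -34/3 ∩ DB · FG = -2]
4. D_y = -11/3  [2·signedArea(DBA) = -34/3 ∩ DB · FG = -2]
   → D = (-11/3, -11/3)
5. C_x = -1  [C is the midpoint of GF]
6. C_y = -1/2  [C is the midpoint of GF]
   → C = (-1, -1/2)

B = (-4, -3)
C = (-1, -1/2)
D = (-11/3, -11/3)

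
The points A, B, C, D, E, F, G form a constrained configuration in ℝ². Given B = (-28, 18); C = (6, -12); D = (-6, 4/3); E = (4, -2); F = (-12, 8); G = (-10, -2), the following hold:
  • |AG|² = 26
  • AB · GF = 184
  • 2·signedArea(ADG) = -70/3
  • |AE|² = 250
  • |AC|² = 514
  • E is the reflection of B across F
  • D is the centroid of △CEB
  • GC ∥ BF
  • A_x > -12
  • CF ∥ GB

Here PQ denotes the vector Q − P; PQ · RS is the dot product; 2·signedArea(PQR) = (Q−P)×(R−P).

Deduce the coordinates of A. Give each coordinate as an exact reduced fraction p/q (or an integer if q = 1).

1. A_x = -11  [AB · GF = 184 ∩ 2·signedArea(ADG) = -70/3]
2. A_y = 3  [AB · GF = 184 ∩ 2·signedArea(ADG) = -70/3]
   → A = (-11, 3)

A = (-11, 3)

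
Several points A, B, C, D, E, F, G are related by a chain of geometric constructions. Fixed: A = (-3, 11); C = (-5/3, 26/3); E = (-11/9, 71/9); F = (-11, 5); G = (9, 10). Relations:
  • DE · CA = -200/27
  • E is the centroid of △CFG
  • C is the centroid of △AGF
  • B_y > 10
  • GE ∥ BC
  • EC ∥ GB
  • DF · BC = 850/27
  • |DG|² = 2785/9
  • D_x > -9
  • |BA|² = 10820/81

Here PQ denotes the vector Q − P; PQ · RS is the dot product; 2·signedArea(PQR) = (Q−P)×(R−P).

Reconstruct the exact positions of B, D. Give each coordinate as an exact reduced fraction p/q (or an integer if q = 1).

B = (77/9, 97/9)
D = (-25/3, 7)

1. B_x = 77/9  [GE ∥ BC ∩ EC ∥ GB]
2. B_y = 97/9  [GE ∥ BC ∩ EC ∥ GB]
   → B = (77/9, 97/9)
3. D_x = -25/3  [DE · CA = -200/27 ∩ DF · BC = 850/27]
4. D_y = 7  [DE · CA = -200/27 ∩ DF · BC = 850/27]
   → D = (-25/3, 7)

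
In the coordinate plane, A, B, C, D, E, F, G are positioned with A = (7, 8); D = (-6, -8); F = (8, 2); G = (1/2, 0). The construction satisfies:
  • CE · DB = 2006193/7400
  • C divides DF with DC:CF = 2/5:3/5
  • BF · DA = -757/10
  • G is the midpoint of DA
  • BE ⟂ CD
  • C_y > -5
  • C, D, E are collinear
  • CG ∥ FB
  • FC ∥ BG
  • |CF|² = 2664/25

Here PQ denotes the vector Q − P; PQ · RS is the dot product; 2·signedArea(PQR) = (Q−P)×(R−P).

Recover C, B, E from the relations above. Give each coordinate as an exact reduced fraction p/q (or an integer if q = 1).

B = (89/10, 6)
C = (-2/5, -4)
E = (7761/740, 559/148)

1. C_x = -2/5  [C divides DF with DC:CF = 2/5:3/5]
2. C_y = -4  [C divides DF with DC:CF = 2/5:3/5]
   → C = (-2/5, -4)
3. B_x = 89/10  [FC ∥ BG ∩ CG ∥ FB]
4. B_y = 6  [FC ∥ BG ∩ CG ∥ FB]
   → B = (89/10, 6)
5. E_x = 7761/740  [C, D, E are collinear ∩ BE ⟂ CD]
6. E_y = 559/148  [C, D, E are collinear ∩ BE ⟂ CD]
   → E = (7761/740, 559/148)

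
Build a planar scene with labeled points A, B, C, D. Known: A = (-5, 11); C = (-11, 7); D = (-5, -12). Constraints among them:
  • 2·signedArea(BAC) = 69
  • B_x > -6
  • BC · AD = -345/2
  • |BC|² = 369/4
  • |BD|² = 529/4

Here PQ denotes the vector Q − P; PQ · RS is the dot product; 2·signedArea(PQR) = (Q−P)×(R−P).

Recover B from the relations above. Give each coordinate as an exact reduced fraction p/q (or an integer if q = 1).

1. B_x = -5  [BC · AD = -345/2 ∩ 2·signedArea(BAC) = 69]
2. B_y = -1/2  [BC · AD = -345/2 ∩ 2·signedArea(BAC) = 69]
   → B = (-5, -1/2)

B = (-5, -1/2)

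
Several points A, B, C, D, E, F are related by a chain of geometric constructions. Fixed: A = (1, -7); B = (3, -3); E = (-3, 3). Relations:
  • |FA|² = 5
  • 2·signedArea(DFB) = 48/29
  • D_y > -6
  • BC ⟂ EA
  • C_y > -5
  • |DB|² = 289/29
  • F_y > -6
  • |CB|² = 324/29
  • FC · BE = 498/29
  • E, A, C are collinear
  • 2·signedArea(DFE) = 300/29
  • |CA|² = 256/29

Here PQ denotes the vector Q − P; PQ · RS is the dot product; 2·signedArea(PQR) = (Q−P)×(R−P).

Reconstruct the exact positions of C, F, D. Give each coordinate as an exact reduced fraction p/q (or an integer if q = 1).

C = (-3/29, -123/29)
D = (28/29, -157/29)
F = (2, -5)

1. C_x = -3/29  [E, A, C are collinear ∩ BC ⟂ EA]
2. C_y = -123/29  [E, A, C are collinear ∩ BC ⟂ EA]
   → C = (-3/29, -123/29)
3. F_x = 2  [line 6·x + -6·y + -42 = 0 ∩ |FA|² = 5]
4. F_y = -5  [line 6·x + -6·y + -42 = 0 ∩ |FA|² = 5]
   → F = (2, -5)
5. D_x = 28/29  [2·signedArea(DFB) = 48/29 ∩ 2·signedArea(DFE) = 300/29]
6. D_y = -157/29  [2·signedArea(DFB) = 48/29 ∩ 2·signedArea(DFE) = 300/29]
   → D = (28/29, -157/29)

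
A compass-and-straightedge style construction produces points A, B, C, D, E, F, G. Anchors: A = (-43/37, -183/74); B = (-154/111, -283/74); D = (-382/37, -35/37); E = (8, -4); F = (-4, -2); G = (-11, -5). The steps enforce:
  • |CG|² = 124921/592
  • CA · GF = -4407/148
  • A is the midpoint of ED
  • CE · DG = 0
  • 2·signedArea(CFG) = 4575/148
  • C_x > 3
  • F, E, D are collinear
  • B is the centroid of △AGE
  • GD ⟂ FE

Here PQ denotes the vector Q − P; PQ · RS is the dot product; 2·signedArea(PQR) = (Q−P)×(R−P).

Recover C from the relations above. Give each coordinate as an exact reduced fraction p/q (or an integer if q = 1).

C = (253/74, -479/148)

1. C_x = 253/74  [CE · DG = 0 ∩ CA · GF = -4407/148]
2. C_y = -479/148  [CE · DG = 0 ∩ CA · GF = -4407/148]
   → C = (253/74, -479/148)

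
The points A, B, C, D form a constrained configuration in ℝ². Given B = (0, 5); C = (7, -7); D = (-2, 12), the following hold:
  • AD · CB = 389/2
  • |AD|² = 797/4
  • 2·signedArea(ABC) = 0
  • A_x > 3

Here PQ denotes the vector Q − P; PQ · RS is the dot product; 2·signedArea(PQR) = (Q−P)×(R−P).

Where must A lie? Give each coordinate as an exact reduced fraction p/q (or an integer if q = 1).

1. A_x = 7/2  [2·signedArea(ABC) = 0 ∩ AD · CB = 389/2]
2. A_y = -1  [2·signedArea(ABC) = 0 ∩ AD · CB = 389/2]
   → A = (7/2, -1)

A = (7/2, -1)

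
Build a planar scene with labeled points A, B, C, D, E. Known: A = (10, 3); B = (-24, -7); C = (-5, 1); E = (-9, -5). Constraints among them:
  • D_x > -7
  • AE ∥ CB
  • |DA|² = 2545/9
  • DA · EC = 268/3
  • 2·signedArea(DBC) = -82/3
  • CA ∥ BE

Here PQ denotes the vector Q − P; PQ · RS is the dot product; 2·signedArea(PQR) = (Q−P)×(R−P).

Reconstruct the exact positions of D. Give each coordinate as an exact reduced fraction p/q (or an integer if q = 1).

D = (-19/3, -1)

1. D_x = -19/3  [2·signedArea(DBC) = -82/3 ∩ DA · EC = 268/3]
2. D_y = -1  [2·signedArea(DBC) = -82/3 ∩ DA · EC = 268/3]
   → D = (-19/3, -1)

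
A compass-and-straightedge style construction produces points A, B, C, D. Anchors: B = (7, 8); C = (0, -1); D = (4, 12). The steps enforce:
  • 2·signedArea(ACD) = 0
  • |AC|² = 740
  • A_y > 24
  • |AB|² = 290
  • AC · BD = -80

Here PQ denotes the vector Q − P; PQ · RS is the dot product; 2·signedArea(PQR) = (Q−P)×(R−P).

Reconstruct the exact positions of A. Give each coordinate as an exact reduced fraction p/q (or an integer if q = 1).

1. A_x = 8  [2·signedArea(ACD) = 0 ∩ AC · BD = -80]
2. A_y = 25  [2·signedArea(ACD) = 0 ∩ AC · BD = -80]
   → A = (8, 25)

A = (8, 25)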